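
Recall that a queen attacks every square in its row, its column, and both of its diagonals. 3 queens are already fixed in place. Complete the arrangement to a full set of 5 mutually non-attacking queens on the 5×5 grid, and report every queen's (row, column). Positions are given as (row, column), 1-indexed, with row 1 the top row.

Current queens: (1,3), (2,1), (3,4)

(1,3) (2,1) (3,4) (4,2) (5,5)

Row 4: attacked by (1,3)→{3}; (2,1)→{1,3}; (3,4)→{3,4,5}. Safe: 2. Place at column 2.
Row 5: attacked by (1,3)→{3}; (2,1)→{1,4}; (3,4)→{2,4}; (4,2)→{1,2,3}. Safe: 5. Place at column 5.
Columns [3, 1, 4, 2, 5], r−c [-2, 1, -1, 2, 0], r+c [4, 3, 7, 6, 10] are all distinct, so no two queens attack.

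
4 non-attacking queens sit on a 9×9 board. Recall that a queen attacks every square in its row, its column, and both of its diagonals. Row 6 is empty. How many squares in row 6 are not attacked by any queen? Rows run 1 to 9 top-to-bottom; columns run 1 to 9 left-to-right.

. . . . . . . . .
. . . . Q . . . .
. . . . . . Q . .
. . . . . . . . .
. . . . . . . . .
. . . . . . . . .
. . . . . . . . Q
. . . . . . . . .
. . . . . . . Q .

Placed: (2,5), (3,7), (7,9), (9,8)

3

(2,5) attacks row 6 at column 5 and diagonals 1, 9.
(3,7) attacks row 6 at column 7 and diagonals 4.
(7,9) attacks row 6 at column 9 and diagonals 8.
(9,8) attacks row 6 at column 8 and diagonals 5.
Attacked columns: {1, 4, 5, 7, 8, 9}. Safe: {2, 3, 6}.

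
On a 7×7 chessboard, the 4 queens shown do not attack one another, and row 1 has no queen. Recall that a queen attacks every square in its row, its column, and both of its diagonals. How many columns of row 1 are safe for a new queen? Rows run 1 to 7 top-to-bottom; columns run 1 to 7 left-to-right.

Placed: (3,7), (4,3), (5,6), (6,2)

2

(3,7) attacks row 1 at column 7 and diagonals 5.
(4,3) attacks row 1 at column 3 and diagonals 6.
(5,6) attacks row 1 at column 6 and diagonals 2.
(6,2) attacks row 1 at column 2 and diagonals 7.
Attacked columns: {2, 3, 5, 6, 7}. Safe: {1, 4}.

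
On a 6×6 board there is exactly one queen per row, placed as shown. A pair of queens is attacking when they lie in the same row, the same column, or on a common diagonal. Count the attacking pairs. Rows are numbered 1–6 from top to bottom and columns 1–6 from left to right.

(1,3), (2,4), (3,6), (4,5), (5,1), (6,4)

Same column: (2,4)–(6,4) (column 4).
Same diagonal: (1,3)–(2,4) (|1−2| = |3−4| = 1); (2,4)–(5,1) (|2−5| = |4−1| = 3); (3,6)–(4,5) (|3−4| = |6−5| = 1).
Total attacking pairs: 4.

4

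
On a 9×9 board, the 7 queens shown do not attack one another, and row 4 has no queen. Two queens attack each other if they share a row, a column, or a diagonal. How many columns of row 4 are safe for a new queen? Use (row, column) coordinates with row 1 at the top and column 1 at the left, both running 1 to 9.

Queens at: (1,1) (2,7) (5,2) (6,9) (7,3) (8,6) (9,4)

(1,1) attacks row 4 at column 1 and diagonals 4.
(2,7) attacks row 4 at column 7 and diagonals 5, 9.
(5,2) attacks row 4 at column 2 and diagonals 1, 3.
(6,9) attacks row 4 at column 9 and diagonals 7.
(7,3) attacks row 4 at column 3 and diagonals 6.
(8,6) attacks row 4 at column 6 and diagonals 2.
(9,4) attacks row 4 at column 4 and diagonals 9.
Attacked columns: {1, 2, 3, 4, 5, 6, 7, 9}. Safe: {8}.

1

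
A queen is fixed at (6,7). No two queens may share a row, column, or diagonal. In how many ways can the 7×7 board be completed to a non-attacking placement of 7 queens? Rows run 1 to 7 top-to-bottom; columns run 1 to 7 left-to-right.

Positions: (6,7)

7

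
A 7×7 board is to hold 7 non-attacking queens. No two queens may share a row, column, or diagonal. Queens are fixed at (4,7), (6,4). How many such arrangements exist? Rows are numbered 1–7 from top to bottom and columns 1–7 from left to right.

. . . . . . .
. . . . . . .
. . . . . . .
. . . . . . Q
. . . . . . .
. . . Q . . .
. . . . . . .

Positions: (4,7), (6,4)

2

Branch on row 1: col 1 → 1; col 2 → 0; col 3 → 0; col 5 → 0; col 6 → 1.
Sum: 1 + 0 + 0 + 0 + 1 = 2.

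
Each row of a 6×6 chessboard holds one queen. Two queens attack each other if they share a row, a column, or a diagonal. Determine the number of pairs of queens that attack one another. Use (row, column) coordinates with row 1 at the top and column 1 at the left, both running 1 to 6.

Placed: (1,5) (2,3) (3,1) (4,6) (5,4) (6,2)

0

All columns are distinct and no two queens satisfy |Δrow| = |Δcol|, so no pair attacks.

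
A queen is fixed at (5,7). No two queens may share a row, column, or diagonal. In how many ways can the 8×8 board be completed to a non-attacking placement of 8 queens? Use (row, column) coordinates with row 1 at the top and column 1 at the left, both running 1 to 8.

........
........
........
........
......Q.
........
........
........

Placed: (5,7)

8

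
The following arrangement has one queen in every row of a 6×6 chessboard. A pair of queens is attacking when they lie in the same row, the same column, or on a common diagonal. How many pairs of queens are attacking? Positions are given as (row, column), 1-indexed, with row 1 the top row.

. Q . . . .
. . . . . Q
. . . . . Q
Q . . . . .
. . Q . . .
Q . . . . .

Same column: (2,6)–(3,6) (column 6); (4,1)–(6,1) (column 1).
Same diagonal: (2,6)–(5,3) (|2−5| = |6−3| = 3).
Total attacking pairs: 3.

3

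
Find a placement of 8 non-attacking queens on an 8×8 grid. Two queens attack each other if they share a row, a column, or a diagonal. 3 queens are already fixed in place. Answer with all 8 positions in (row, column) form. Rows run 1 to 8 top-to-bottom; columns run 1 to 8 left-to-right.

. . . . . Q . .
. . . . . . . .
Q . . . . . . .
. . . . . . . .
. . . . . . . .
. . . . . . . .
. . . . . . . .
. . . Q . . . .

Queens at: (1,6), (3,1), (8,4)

Row 2: attacked by (1,6)→{5,6,7}; (3,1)→{1,2}; (8,4)→{4}. Safe: 3, 8. Place at column 3.
Row 4: attacked by (1,6)→{3,6}; (2,3)→{1,3,5}; (3,1)→{1,2}; (8,4)→{4,8}. Safe: 7. Place at column 7.
Row 5: attacked by (1,6)→{2,6}; (2,3)→{3,6}; (3,1)→{1,3}; (4,7)→{6,7,8}; (8,4)→{1,4,7}. Safe: 5. Place at column 5.
Row 6: attacked by (1,6)→{1,6}; (2,3)→{3,7}; (3,1)→{1,4}; (4,7)→{5,7}; (5,5)→{4,5,6}; (8,4)→{2,4,6}. Safe: 8. Place at column 8.
Row 7: attacked by (1,6)→{6}; (2,3)→{3,8}; (3,1)→{1,5}; (4,7)→{4,7}; (5,5)→{3,5,7}; (6,8)→{7,8}; (8,4)→{3,4,5}. Safe: 2. Place at column 2.
Columns [6, 3, 1, 7, 5, 8, 2, 4], r−c [-5, -1, 2, -3, 0, -2, 5, 4], r+c [7, 5, 4, 11, 10, 14, 9, 12] are all distinct, so no two queens attack.

(1,6) (2,3) (3,1) (4,7) (5,5) (6,8) (7,2) (8,4)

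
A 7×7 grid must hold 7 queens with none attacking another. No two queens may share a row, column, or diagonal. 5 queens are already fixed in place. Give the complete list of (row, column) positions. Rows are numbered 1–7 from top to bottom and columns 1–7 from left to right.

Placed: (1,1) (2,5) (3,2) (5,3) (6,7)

(1,1) (2,5) (3,2) (4,6) (5,3) (6,7) (7,4)

Row 4: attacked by (1,1)→{1,4}; (2,5)→{3,5,7}; (3,2)→{1,2,3}; (5,3)→{2,3,4}; (6,7)→{5,7}. Safe: 6. Place at column 6.
Row 7: attacked by (1,1)→{1,7}; (2,5)→{5}; (3,2)→{2,6}; (4,6)→{3,6}; (5,3)→{1,3,5}; (6,7)→{6,7}. Safe: 4. Place at column 4.
Columns [1, 5, 2, 6, 3, 7, 4], r−c [0, -3, 1, -2, 2, -1, 3], r+c [2, 7, 5, 10, 8, 13, 11] are all distinct, so no two queens attack.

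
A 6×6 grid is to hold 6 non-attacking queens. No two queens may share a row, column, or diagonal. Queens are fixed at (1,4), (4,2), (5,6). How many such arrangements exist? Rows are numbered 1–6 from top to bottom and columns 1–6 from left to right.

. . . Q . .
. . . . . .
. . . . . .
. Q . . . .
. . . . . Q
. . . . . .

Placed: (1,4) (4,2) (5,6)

Branch on row 2: col 1 → 1.
Sum: 1 = 1.

1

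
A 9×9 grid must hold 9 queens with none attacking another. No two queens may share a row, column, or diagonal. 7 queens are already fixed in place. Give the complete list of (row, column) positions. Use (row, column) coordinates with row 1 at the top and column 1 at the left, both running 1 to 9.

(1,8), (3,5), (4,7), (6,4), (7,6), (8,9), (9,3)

(1,8) (2,2) (3,5) (4,7) (5,1) (6,4) (7,6) (8,9) (9,3)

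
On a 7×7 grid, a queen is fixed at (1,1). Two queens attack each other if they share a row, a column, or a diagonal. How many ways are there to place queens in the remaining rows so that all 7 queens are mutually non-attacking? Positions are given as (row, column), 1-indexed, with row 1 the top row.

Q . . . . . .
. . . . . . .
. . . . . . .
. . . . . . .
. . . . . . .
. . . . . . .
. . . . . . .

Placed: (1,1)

Branch on row 2: col 3 → 1; col 4 → 1; col 5 → 1; col 6 → 1; col 7 → 0.
Sum: 1 + 1 + 1 + 1 + 0 = 4.

4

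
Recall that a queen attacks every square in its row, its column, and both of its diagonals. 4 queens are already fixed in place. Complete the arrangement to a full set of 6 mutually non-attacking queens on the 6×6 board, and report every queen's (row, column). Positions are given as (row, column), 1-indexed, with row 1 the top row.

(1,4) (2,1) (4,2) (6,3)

Row 3: attacked by (1,4)→{2,4,6}; (2,1)→{1,2}; (4,2)→{1,2,3}; (6,3)→{3,6}. Safe: 5. Place at column 5.
Row 5: attacked by (1,4)→{4}; (2,1)→{1,4}; (3,5)→{3,5}; (4,2)→{1,2,3}; (6,3)→{2,3,4}. Safe: 6. Place at column 6.
Columns [4, 1, 5, 2, 6, 3], r−c [-3, 1, -2, 2, -1, 3], r+c [5, 3, 8, 6, 11, 9] are all distinct, so no two queens attack.

(1,4) (2,1) (3,5) (4,2) (5,6) (6,3)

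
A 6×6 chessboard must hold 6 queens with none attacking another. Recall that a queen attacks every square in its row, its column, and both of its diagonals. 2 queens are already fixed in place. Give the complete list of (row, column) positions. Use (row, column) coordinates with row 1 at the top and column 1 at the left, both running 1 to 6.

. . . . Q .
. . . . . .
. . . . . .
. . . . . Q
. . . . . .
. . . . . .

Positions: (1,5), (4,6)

(1,5) (2,3) (3,1) (4,6) (5,4) (6,2)

Row 2: attacked by (1,5)→{4,5,6}; (4,6)→{4,6}. Safe: 1, 2, 3. Place at column 3.
Row 3: attacked by (1,5)→{3,5}; (2,3)→{2,3,4}; (4,6)→{5,6}. Safe: 1. Place at column 1.
Row 5: attacked by (1,5)→{1,5}; (2,3)→{3,6}; (3,1)→{1,3}; (4,6)→{5,6}. Safe: 2, 4. Place at column 4.
Row 6: attacked by (1,5)→{5}; (2,3)→{3}; (3,1)→{1,4}; (4,6)→{4,6}; (5,4)→{3,4,5}. Safe: 2. Place at column 2.
Columns [5, 3, 1, 6, 4, 2], r−c [-4, -1, 2, -2, 1, 4], r+c [6, 5, 4, 10, 9, 8] are all distinct, so no two queens attack.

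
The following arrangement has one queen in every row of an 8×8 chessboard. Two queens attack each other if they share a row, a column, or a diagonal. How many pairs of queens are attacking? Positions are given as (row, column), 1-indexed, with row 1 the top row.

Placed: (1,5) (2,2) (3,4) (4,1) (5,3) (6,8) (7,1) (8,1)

Same column: (4,1)–(7,1) (column 1); (4,1)–(8,1) (column 1); (7,1)–(8,1) (column 1).
Same diagonal: (5,3)–(7,1) (|5−7| = |3−1| = 2).
Total attacking pairs: 4.

4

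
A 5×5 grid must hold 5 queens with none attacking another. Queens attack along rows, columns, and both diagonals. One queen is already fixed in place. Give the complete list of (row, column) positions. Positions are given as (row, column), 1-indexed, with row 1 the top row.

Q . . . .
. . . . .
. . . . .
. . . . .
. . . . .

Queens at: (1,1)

Row 2: attacked by (1,1)→{1,2}. Safe: 3, 4, 5. Place at column 4.
Row 3: attacked by (1,1)→{1,3}; (2,4)→{3,4,5}. Safe: 2. Place at column 2.
Row 4: attacked by (1,1)→{1,4}; (2,4)→{2,4}; (3,2)→{1,2,3}. Safe: 5. Place at column 5.
Row 5: attacked by (1,1)→{1,5}; (2,4)→{1,4}; (3,2)→{2,4}; (4,5)→{4,5}. Safe: 3. Place at column 3.
Columns [1, 4, 2, 5, 3], r−c [0, -2, 1, -1, 2], r+c [2, 6, 5, 9, 8] are all distinct, so no two queens attack.

(1,1) (2,4) (3,2) (4,5) (5,3)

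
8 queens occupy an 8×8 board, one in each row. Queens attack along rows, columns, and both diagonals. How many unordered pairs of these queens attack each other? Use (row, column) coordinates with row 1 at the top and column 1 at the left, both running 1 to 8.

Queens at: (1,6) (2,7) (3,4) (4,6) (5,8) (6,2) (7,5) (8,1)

Same column: (1,6)–(4,6) (column 6).
Same diagonal: (1,6)–(2,7) (|1−2| = |6−7| = 1); (1,6)–(3,4) (|1−3| = |6−4| = 2); (2,7)–(8,1) (|2−8| = |7−1| = 6).
Total attacking pairs: 4.

4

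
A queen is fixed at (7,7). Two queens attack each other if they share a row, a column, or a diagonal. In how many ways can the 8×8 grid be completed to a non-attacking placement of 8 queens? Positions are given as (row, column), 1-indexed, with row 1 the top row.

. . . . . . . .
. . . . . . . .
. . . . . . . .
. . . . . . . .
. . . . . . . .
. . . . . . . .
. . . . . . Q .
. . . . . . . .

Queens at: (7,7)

Branch on row 1: col 2 → 3; col 3 → 5; col 4 → 2; col 5 → 1; col 6 → 3; col 8 → 2.
Sum: 3 + 5 + 2 + 1 + 3 + 2 = 16.

16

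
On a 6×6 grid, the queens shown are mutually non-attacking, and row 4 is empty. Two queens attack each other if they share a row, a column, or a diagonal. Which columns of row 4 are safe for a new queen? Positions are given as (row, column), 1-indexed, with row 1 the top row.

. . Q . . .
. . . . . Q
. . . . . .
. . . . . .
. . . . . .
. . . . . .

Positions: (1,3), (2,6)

(1,3) attacks row 4 at column 3 and diagonals 6.
(2,6) attacks row 4 at column 6 and diagonals 4.
Attacked columns: {3, 4, 6}. Safe: {1, 2, 5}.

columns 1, 2, 5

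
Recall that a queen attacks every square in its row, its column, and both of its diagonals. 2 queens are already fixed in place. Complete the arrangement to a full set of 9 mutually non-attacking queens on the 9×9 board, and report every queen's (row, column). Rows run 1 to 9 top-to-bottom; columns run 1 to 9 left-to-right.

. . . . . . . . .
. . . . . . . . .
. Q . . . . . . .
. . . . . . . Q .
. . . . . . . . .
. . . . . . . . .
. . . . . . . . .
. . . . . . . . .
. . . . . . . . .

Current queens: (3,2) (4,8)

Row 1: attacked by (3,2)→{2,4}; (4,8)→{5,8}. Safe: 1, 3, 6, 7, 9. Place at column 1.
Row 2: attacked by (1,1)→{1,2}; (3,2)→{1,2,3}; (4,8)→{6,8}. Safe: 4, 5, 7, 9. Place at column 4.
Row 5: attacked by (1,1)→{1,5}; (2,4)→{1,4,7}; (3,2)→{2,4}; (4,8)→{7,8,9}. Safe: 3, 6. Place at column 6.
Row 6: attacked by (1,1)→{1,6}; (2,4)→{4,8}; (3,2)→{2,5}; (4,8)→{6,8}; (5,6)→{5,6,7}. Safe: 3, 9. Place at column 9.
Row 7: attacked by (1,1)→{1,7}; (2,4)→{4,9}; (3,2)→{2,6}; (4,8)→{5,8}; (5,6)→{4,6,8}; (6,9)→{8,9}. Safe: 3. Place at column 3.
Row 8: attacked by (1,1)→{1,8}; (2,4)→{4}; (3,2)→{2,7}; (4,8)→{4,8}; (5,6)→{3,6,9}; (6,9)→{7,9}; (7,3)→{2,3,4}. Safe: 5. Place at column 5.
Row 9: attacked by (1,1)→{1,9}; (2,4)→{4}; (3,2)→{2,8}; (4,8)→{3,8}; (5,6)→{2,6}; (6,9)→{6,9}; (7,3)→{1,3,5}; (8,5)→{4,5,6}. Safe: 7. Place at column 7.
Columns [1, 4, 2, 8, 6, 9, 3, 5, 7], r−c [0, -2, 1, -4, -1, -3, 4, 3, 2], r+c [2, 6, 5, 12, 11, 15, 10, 13, 16] are all distinct, so no two queens attack.

(1,1) (2,4) (3,2) (4,8) (5,6) (6,9) (7,3) (8,5) (9,7)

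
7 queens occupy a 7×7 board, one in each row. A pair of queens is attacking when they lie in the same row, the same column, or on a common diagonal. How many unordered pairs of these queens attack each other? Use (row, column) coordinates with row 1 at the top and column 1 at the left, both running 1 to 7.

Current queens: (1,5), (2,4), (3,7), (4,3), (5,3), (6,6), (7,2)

3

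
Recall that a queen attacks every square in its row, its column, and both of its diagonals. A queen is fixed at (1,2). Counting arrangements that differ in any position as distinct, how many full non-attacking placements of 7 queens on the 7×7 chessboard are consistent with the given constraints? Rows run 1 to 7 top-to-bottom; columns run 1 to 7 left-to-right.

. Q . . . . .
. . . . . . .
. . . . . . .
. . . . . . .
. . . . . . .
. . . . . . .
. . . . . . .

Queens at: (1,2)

Branch on row 2: col 4 → 2; col 5 → 3; col 6 → 1; col 7 → 1.
Sum: 2 + 3 + 1 + 1 = 7.

7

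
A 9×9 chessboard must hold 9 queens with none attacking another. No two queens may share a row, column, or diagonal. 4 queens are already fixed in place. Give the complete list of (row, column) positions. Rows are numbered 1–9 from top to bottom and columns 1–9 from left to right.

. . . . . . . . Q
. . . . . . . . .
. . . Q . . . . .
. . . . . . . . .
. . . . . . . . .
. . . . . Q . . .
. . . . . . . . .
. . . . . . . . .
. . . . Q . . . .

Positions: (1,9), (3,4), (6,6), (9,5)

(1,9) (2,7) (3,4) (4,2) (5,8) (6,6) (7,1) (8,3) (9,5)

Row 2: attacked by (1,9)→{8,9}; (3,4)→{3,4,5}; (6,6)→{2,6}; (9,5)→{5}. Safe: 1, 7. Place at column 7.
Row 4: attacked by (1,9)→{6,9}; (2,7)→{5,7,9}; (3,4)→{3,4,5}; (6,6)→{4,6,8}; (9,5)→{5}. Safe: 1, 2. Place at column 2.
Row 5: attacked by (1,9)→{5,9}; (2,7)→{4,7}; (3,4)→{2,4,6}; (4,2)→{1,2,3}; (6,6)→{5,6,7}; (9,5)→{1,5,9}. Safe: 8. Place at column 8.
Row 7: attacked by (1,9)→{3,9}; (2,7)→{2,7}; (3,4)→{4,8}; (4,2)→{2,5}; (5,8)→{6,8}; (6,6)→{5,6,7}; (9,5)→{3,5,7}. Safe: 1. Place at column 1.
Row 8: attacked by (1,9)→{2,9}; (2,7)→{1,7}; (3,4)→{4,9}; (4,2)→{2,6}; (5,8)→{5,8}; (6,6)→{4,6,8}; (7,1)→{1,2}; (9,5)→{4,5,6}. Safe: 3. Place at column 3.
Columns [9, 7, 4, 2, 8, 6, 1, 3, 5], r−c [-8, -5, -1, 2, -3, 0, 6, 5, 4], r+c [10, 9, 7, 6, 13, 12, 8, 11, 14] are all distinct, so no two queens attack.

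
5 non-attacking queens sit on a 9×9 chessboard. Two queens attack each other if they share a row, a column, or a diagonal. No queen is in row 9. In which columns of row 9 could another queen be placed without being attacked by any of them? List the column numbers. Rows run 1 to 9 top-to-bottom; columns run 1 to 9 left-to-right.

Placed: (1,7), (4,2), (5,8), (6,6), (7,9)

(1,7) attacks row 9 at column 7.
(4,2) attacks row 9 at column 2 and diagonals 7.
(5,8) attacks row 9 at column 8 and diagonals 4.
(6,6) attacks row 9 at column 6 and diagonals 3, 9.
(7,9) attacks row 9 at column 9 and diagonals 7.
Attacked columns: {2, 3, 4, 6, 7, 8, 9}. Safe: {1, 5}.

columns 1, 5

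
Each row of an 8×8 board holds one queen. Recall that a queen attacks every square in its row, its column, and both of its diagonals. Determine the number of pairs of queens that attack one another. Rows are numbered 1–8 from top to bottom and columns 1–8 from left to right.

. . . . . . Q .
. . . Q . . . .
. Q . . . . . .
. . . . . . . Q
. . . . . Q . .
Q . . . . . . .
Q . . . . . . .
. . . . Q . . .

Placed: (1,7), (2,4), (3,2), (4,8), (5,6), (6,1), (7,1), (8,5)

2

Same column: (6,1)–(7,1) (column 1).
Same diagonal: (1,7)–(7,1) (|1−7| = |7−1| = 6).
Total attacking pairs: 2.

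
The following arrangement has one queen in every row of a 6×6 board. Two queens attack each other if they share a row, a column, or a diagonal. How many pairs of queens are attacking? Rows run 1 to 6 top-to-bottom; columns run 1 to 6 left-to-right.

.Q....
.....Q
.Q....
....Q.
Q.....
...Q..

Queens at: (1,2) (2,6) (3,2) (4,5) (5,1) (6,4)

Same column: (1,2)–(3,2) (column 2).
Same diagonal: (1,2)–(4,5) (|1−4| = |2−5| = 3).
Total attacking pairs: 2.

2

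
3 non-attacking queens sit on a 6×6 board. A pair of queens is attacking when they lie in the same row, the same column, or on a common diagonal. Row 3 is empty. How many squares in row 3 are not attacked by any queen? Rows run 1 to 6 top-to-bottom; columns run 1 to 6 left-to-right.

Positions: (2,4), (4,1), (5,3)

(2,4) attacks row 3 at column 4 and diagonals 3, 5.
(4,1) attacks row 3 at column 1 and diagonals 2.
(5,3) attacks row 3 at column 3 and diagonals 1, 5.
Attacked columns: {1, 2, 3, 4, 5}. Safe: {6}.

1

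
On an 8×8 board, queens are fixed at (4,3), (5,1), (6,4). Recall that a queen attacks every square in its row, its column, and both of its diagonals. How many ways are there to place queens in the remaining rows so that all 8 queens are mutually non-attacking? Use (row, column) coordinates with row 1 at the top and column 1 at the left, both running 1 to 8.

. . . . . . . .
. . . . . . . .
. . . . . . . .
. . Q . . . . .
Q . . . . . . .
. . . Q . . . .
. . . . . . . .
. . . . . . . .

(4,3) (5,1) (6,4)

2

Branch on row 1: col 2 → 1; col 7 → 1; col 8 → 0.
Sum: 1 + 1 + 0 = 2.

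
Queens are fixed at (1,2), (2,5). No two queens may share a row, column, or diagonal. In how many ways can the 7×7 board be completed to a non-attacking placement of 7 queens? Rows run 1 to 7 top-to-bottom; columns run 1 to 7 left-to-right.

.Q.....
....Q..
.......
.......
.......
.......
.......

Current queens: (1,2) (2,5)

3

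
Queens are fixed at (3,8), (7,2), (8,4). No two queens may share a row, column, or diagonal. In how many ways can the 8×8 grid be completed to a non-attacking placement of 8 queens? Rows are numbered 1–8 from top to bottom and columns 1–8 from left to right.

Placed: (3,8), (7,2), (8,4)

Branch on row 1: col 1 → 1; col 3 → 1; col 5 → 1; col 7 → 0.
Sum: 1 + 1 + 1 + 0 = 3.

3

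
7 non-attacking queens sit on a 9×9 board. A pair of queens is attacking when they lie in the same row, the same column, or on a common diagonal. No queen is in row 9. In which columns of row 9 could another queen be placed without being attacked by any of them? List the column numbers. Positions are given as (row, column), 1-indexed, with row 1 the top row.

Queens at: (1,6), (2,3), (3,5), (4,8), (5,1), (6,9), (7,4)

columns 7

(1,6) attacks row 9 at column 6.
(2,3) attacks row 9 at column 3.
(3,5) attacks row 9 at column 5.
(4,8) attacks row 9 at column 8 and diagonals 3.
(5,1) attacks row 9 at column 1 and diagonals 5.
(6,9) attacks row 9 at column 9 and diagonals 6.
(7,4) attacks row 9 at column 4 and diagonals 2, 6.
Attacked columns: {1, 2, 3, 4, 5, 6, 8, 9}. Safe: {7}.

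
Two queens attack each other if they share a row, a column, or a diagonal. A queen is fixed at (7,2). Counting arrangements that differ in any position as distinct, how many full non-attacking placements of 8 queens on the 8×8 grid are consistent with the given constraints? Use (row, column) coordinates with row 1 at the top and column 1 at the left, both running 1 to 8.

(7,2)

16

Branch on row 1: col 1 → 2; col 3 → 3; col 4 → 1; col 5 → 2; col 6 → 5; col 7 → 3.
Sum: 2 + 3 + 1 + 2 + 5 + 3 = 16.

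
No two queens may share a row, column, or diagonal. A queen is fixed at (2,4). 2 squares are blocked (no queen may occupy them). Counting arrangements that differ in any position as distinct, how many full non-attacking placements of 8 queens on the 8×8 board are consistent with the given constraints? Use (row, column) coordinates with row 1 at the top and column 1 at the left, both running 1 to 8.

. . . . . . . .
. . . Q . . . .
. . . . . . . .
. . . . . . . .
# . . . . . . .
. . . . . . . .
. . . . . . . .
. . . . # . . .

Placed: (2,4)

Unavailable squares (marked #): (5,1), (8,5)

5

Branch on row 1: col 1 → 0; col 2 → 0; col 6 → 4; col 7 → 1; col 8 → 0.
Sum: 0 + 0 + 4 + 1 + 0 = 5.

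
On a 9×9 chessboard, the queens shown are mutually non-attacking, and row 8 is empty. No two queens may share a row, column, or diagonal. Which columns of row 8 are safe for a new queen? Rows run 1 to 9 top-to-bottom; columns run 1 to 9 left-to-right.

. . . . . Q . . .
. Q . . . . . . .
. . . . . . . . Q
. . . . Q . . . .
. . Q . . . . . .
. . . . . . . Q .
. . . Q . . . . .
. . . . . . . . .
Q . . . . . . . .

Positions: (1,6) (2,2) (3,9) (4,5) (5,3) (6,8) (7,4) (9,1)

(1,6) attacks row 8 at column 6.
(2,2) attacks row 8 at column 2 and diagonals 8.
(3,9) attacks row 8 at column 9 and diagonals 4.
(4,5) attacks row 8 at column 5 and diagonals 1, 9.
(5,3) attacks row 8 at column 3 and diagonals 6.
(6,8) attacks row 8 at column 8 and diagonals 6.
(7,4) attacks row 8 at column 4 and diagonals 3, 5.
(9,1) attacks row 8 at column 1 and diagonals 2.
Attacked columns: {1, 2, 3, 4, 5, 6, 8, 9}. Safe: {7}.

columns 7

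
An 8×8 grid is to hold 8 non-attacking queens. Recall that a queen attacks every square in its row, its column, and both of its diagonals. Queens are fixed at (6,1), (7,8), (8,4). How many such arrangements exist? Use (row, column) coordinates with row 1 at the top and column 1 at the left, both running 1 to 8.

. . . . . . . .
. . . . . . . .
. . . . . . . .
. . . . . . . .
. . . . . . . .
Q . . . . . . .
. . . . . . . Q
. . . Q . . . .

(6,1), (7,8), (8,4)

Branch on row 1: col 3 → 1; col 5 → 1; col 7 → 0.
Sum: 1 + 1 + 0 = 2.

2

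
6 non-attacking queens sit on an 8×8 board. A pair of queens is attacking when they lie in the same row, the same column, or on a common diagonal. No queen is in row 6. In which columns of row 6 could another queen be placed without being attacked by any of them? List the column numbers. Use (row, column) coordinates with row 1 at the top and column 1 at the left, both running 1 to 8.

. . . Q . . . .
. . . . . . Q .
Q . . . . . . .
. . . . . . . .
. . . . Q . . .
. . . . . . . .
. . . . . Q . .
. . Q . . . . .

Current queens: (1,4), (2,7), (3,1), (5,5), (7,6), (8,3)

columns 2, 8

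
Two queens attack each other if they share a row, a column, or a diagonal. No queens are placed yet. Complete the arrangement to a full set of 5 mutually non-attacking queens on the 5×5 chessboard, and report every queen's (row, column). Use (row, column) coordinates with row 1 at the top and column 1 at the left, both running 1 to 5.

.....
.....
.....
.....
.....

(1,1) (2,4) (3,2) (4,5) (5,3)

Row 1: Safe: 1, 2, 3, 4, 5. Place at column 1.
Row 2: attacked by (1,1)→{1,2}. Safe: 3, 4, 5. Place at column 4.
Row 3: attacked by (1,1)→{1,3}; (2,4)→{3,4,5}. Safe: 2. Place at column 2.
Row 4: attacked by (1,1)→{1,4}; (2,4)→{2,4}; (3,2)→{1,2,3}. Safe: 5. Place at column 5.
Row 5: attacked by (1,1)→{1,5}; (2,4)→{1,4}; (3,2)→{2,4}; (4,5)→{4,5}. Safe: 3. Place at column 3.
Columns [1, 4, 2, 5, 3], r−c [0, -2, 1, -1, 2], r+c [2, 6, 5, 9, 8] are all distinct, so no two queens attack.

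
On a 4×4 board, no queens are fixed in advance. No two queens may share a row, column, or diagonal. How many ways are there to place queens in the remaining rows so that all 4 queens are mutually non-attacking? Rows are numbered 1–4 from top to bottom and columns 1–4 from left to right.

2

Branch on row 1: col 1 → 0; col 2 → 1; col 3 → 1; col 4 → 0.
Sum: 0 + 1 + 1 + 0 = 2.
(This is the classic 4-queens count.)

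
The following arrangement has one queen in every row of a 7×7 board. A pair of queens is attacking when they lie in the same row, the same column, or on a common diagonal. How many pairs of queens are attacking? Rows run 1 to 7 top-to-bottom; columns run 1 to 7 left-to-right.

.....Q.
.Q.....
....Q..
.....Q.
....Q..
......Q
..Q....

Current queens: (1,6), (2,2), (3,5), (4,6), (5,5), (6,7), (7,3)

7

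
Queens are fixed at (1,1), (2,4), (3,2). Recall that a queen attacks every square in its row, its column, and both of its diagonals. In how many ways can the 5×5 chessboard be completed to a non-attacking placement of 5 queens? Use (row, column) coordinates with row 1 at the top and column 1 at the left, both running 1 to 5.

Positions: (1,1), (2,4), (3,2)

1

Branch on row 4: col 5 → 1.
Sum: 1 = 1.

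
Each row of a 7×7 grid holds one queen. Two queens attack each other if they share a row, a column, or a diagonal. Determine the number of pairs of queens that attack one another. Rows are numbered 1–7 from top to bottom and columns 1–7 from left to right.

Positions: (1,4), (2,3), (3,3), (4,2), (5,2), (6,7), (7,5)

6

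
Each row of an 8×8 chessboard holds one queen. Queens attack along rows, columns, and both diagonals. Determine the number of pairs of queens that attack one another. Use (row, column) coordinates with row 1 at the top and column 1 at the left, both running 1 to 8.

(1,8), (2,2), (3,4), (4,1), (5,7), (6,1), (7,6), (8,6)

3

Same column: (4,1)–(6,1) (column 1); (7,6)–(8,6) (column 6).
Same diagonal: (3,4)–(6,1) (|3−6| = |4−1| = 3).
Total attacking pairs: 3.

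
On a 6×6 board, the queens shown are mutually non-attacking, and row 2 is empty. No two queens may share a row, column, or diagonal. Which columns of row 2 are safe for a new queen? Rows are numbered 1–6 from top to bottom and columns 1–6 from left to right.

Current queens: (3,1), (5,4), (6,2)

(3,1) attacks row 2 at column 1 and diagonals 2.
(5,4) attacks row 2 at column 4 and diagonals 1.
(6,2) attacks row 2 at column 2 and diagonals 6.
Attacked columns: {1, 2, 4, 6}. Safe: {3, 5}.

columns 3, 5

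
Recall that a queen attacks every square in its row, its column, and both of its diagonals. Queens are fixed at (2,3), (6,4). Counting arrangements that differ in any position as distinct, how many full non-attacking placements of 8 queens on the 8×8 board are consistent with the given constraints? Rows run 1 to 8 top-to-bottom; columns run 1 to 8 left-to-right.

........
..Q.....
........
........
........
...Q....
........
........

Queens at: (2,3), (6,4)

Branch on row 1: col 1 → 0; col 5 → 0; col 6 → 2; col 7 → 0; col 8 → 0.
Sum: 0 + 0 + 2 + 0 + 0 = 2.

2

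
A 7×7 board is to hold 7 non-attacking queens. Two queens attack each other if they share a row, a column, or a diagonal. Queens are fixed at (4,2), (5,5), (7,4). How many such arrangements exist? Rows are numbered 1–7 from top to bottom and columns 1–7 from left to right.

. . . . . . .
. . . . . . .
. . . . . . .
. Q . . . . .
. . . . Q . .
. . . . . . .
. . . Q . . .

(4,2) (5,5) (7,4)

2

Branch on row 1: col 3 → 1; col 6 → 0; col 7 → 1.
Sum: 1 + 0 + 1 = 2.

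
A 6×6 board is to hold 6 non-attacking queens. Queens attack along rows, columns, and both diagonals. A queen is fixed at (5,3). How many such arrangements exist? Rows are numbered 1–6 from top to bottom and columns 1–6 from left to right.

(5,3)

Branch on row 1: col 1 → 0; col 2 → 1; col 4 → 0; col 5 → 0; col 6 → 0.
Sum: 0 + 1 + 0 + 0 + 0 = 1.

1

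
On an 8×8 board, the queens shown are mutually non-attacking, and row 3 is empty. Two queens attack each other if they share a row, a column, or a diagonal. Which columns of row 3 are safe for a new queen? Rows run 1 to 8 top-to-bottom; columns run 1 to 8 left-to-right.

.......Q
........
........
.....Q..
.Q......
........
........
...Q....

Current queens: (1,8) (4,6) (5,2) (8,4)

columns 1, 3

(1,8) attacks row 3 at column 8 and diagonals 6.
(4,6) attacks row 3 at column 6 and diagonals 5, 7.
(5,2) attacks row 3 at column 2 and diagonals 4.
(8,4) attacks row 3 at column 4.
Attacked columns: {2, 4, 5, 6, 7, 8}. Safe: {1, 3}.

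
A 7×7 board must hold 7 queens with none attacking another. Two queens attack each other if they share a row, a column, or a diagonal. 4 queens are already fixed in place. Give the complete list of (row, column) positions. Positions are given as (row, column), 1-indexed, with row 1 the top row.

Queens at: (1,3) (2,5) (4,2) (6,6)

(1,3) (2,5) (3,7) (4,2) (5,4) (6,6) (7,1)

Row 3: attacked by (1,3)→{1,3,5}; (2,5)→{4,5,6}; (4,2)→{1,2,3}; (6,6)→{3,6}. Safe: 7. Place at column 7.
Row 5: attacked by (1,3)→{3,7}; (2,5)→{2,5}; (3,7)→{5,7}; (4,2)→{1,2,3}; (6,6)→{5,6,7}. Safe: 4. Place at column 4.
Row 7: attacked by (1,3)→{3}; (2,5)→{5}; (3,7)→{3,7}; (4,2)→{2,5}; (5,4)→{2,4,6}; (6,6)→{5,6,7}. Safe: 1. Place at column 1.
Columns [3, 5, 7, 2, 4, 6, 1], r−c [-2, -3, -4, 2, 1, 0, 6], r+c [4, 7, 10, 6, 9, 12, 8] are all distinct, so no two queens attack.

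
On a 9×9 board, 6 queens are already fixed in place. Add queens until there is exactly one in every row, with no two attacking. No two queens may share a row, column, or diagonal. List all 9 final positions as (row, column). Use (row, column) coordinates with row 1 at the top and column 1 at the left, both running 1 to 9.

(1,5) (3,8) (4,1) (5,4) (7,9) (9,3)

(1,5) (2,2) (3,8) (4,1) (5,4) (6,7) (7,9) (8,6) (9,3)

Row 2: attacked by (1,5)→{4,5,6}; (3,8)→{7,8,9}; (4,1)→{1,3}; (5,4)→{1,4,7}; (7,9)→{4,9}; (9,3)→{3}. Safe: 2. Place at column 2.
Row 6: attacked by (1,5)→{5}; (2,2)→{2,6}; (3,8)→{5,8}; (4,1)→{1,3}; (5,4)→{3,4,5}; (7,9)→{8,9}; (9,3)→{3,6}. Safe: 7. Place at column 7.
Row 8: attacked by (1,5)→{5}; (2,2)→{2,8}; (3,8)→{3,8}; (4,1)→{1,5}; (5,4)→{1,4,7}; (6,7)→{5,7,9}; (7,9)→{8,9}; (9,3)→{2,3,4}. Safe: 6. Place at column 6.
Columns [5, 2, 8, 1, 4, 7, 9, 6, 3], r−c [-4, 0, -5, 3, 1, -1, -2, 2, 6], r+c [6, 4, 11, 5, 9, 13, 16, 14, 12] are all distinct, so no two queens attack.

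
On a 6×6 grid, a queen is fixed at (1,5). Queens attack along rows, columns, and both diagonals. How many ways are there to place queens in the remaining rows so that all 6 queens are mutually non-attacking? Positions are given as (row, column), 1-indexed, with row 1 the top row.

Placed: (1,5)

1

Branch on row 2: col 1 → 0; col 2 → 0; col 3 → 1.
Sum: 0 + 0 + 1 = 1.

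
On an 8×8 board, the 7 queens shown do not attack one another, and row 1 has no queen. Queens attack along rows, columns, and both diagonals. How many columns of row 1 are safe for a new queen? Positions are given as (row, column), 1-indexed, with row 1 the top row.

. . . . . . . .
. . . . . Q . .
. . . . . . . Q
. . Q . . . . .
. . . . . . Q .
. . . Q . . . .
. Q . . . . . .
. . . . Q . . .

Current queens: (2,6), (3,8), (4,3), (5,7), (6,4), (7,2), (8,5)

1

(2,6) attacks row 1 at column 6 and diagonals 5, 7.
(3,8) attacks row 1 at column 8 and diagonals 6.
(4,3) attacks row 1 at column 3 and diagonals 6.
(5,7) attacks row 1 at column 7 and diagonals 3.
(6,4) attacks row 1 at column 4.
(7,2) attacks row 1 at column 2 and diagonals 8.
(8,5) attacks row 1 at column 5.
Attacked columns: {2, 3, 4, 5, 6, 7, 8}. Safe: {1}.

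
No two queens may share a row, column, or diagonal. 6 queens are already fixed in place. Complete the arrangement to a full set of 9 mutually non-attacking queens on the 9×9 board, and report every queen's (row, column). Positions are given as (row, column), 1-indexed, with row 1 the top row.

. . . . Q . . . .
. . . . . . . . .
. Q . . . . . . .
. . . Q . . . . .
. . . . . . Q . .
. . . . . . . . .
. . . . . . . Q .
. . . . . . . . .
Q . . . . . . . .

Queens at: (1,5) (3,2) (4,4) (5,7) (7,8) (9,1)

(1,5) (2,9) (3,2) (4,4) (5,7) (6,3) (7,8) (8,6) (9,1)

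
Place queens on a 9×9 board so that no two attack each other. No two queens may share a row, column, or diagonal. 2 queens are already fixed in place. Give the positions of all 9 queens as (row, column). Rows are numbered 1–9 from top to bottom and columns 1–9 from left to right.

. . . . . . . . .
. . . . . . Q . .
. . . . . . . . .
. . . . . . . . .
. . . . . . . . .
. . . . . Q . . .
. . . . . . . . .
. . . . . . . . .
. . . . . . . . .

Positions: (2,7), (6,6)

(1,9) (2,7) (3,4) (4,2) (5,8) (6,6) (7,1) (8,3) (9,5)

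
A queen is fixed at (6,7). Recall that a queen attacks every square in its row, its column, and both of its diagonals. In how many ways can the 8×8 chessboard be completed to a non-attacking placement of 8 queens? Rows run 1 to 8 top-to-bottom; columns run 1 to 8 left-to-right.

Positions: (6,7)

Branch on row 1: col 1 → 1; col 3 → 4; col 4 → 3; col 5 → 3; col 6 → 2; col 8 → 1.
Sum: 1 + 4 + 3 + 3 + 2 + 1 = 14.

14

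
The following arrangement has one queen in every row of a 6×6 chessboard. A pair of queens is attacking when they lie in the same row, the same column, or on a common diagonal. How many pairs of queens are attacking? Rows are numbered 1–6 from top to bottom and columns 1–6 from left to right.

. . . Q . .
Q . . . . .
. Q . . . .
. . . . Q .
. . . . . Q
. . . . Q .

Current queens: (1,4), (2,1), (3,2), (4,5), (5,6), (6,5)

Same column: (4,5)–(6,5) (column 5).
Same diagonal: (1,4)–(3,2) (|1−3| = |4−2| = 2); (2,1)–(3,2) (|2−3| = |1−2| = 1); (2,1)–(6,5) (|2−6| = |1−5| = 4); (3,2)–(6,5) (|3−6| = |2−5| = 3); (4,5)–(5,6) (|4−5| = |5−6| = 1); (5,6)–(6,5) (|5−6| = |6−5| = 1).
Total attacking pairs: 7.

7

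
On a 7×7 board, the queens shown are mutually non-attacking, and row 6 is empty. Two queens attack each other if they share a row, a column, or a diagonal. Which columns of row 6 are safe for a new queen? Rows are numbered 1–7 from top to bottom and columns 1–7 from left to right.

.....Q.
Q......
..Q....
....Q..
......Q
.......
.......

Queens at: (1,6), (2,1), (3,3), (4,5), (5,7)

(1,6) attacks row 6 at column 6 and diagonals 1.
(2,1) attacks row 6 at column 1 and diagonals 5.
(3,3) attacks row 6 at column 3 and diagonals 6.
(4,5) attacks row 6 at column 5 and diagonals 3, 7.
(5,7) attacks row 6 at column 7 and diagonals 6.
Attacked columns: {1, 3, 5, 6, 7}. Safe: {2, 4}.

columns 2, 4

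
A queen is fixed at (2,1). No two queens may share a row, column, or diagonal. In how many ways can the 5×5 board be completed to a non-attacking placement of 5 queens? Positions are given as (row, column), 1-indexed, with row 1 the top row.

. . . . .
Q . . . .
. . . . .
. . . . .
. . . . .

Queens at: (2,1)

Branch on row 1: col 3 → 1; col 4 → 1; col 5 → 0.
Sum: 1 + 1 + 0 = 2.

2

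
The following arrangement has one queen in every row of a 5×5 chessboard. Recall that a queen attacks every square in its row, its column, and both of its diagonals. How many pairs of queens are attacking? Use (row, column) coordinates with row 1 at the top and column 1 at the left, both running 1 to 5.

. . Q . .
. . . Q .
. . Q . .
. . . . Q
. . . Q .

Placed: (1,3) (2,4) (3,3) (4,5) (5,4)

5

Same column: (1,3)–(3,3) (column 3); (2,4)–(5,4) (column 4).
Same diagonal: (1,3)–(2,4) (|1−2| = |3−4| = 1); (2,4)–(3,3) (|2−3| = |4−3| = 1); (4,5)–(5,4) (|4−5| = |5−4| = 1).
Total attacking pairs: 5.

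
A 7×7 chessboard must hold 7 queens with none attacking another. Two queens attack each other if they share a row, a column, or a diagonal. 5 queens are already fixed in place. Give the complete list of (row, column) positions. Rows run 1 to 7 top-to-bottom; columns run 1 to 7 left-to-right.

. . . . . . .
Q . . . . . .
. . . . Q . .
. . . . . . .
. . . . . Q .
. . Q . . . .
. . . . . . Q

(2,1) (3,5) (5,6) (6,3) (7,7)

(1,4) (2,1) (3,5) (4,2) (5,6) (6,3) (7,7)

Row 1: attacked by (2,1)→{1,2}; (3,5)→{3,5,7}; (5,6)→{2,6}; (6,3)→{3}; (7,7)→{1,7}. Safe: 4. Place at column 4.
Row 4: attacked by (1,4)→{1,4,7}; (2,1)→{1,3}; (3,5)→{4,5,6}; (5,6)→{5,6,7}; (6,3)→{1,3,5}; (7,7)→{4,7}. Safe: 2. Place at column 2.
Columns [4, 1, 5, 2, 6, 3, 7], r−c [-3, 1, -2, 2, -1, 3, 0], r+c [5, 3, 8, 6, 11, 9, 14] are all distinct, so no two queens attack.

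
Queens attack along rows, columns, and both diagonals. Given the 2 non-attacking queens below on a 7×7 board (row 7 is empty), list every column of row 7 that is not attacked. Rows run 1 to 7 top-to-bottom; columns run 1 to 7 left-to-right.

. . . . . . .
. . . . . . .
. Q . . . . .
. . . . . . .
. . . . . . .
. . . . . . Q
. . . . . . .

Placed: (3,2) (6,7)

(3,2) attacks row 7 at column 2 and diagonals 6.
(6,7) attacks row 7 at column 7 and diagonals 6.
Attacked columns: {2, 6, 7}. Safe: {1, 3, 4, 5}.

columns 1, 3, 4, 5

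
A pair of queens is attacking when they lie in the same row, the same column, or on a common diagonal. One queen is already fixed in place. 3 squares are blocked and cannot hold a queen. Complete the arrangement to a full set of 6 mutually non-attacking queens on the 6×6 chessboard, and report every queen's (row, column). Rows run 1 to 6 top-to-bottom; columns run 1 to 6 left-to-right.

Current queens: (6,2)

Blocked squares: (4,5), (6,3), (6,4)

Row 1: attacked by (6,2)→{2}. Safe: 1, 3, 4, 5, 6. Place at column 5.
Row 2: attacked by (1,5)→{4,5,6}; (6,2)→{2,6}. Safe: 1, 3. Place at column 3.
Row 3: attacked by (1,5)→{3,5}; (2,3)→{2,3,4}; (6,2)→{2,5}. Safe: 1, 6. Place at column 1.
Row 4: attacked by (1,5)→{2,5}; (2,3)→{1,3,5}; (3,1)→{1,2}; (6,2)→{2,4}. Blocked: 5. Safe: 6. Place at column 6.
Row 5: attacked by (1,5)→{1,5}; (2,3)→{3,6}; (3,1)→{1,3}; (4,6)→{5,6}; (6,2)→{1,2,3}. Safe: 4. Place at column 4.
Columns [5, 3, 1, 6, 4, 2], r−c [-4, -1, 2, -2, 1, 4], r+c [6, 5, 4, 10, 9, 8] are all distinct, so no two queens attack.

(1,5) (2,3) (3,1) (4,6) (5,4) (6,2)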